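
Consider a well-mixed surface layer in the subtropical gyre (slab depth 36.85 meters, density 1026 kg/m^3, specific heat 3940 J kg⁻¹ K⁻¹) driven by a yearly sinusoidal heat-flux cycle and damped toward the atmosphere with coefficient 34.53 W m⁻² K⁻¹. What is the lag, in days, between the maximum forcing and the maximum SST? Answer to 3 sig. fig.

Areal heat capacity C = ρ c_p D = 1026 × 3940 × 36.85 = 1.49×10^8 J/(m^2 K).
ω = 2π / 3.15×10^7 s = 1.99×10^-7 s⁻¹.
Phase lag φ = arctan(Cω/λ) = arctan(29.7/34.53) = 0.710 rad.
Time lag = φ / ω = 0.710 / 1.99×10^-7 = 3.56×10^6 s = 41.2 days.

41.2 days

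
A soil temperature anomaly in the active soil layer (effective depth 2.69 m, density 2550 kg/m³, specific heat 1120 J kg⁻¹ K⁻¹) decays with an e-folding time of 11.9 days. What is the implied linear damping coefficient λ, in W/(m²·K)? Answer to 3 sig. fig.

7.47

Areal heat capacity C = ρ c_p D = 2550 × 1120 × 2.69 = 7.68×10^6 J/(m^2 K).
τ = 11.9 days = 1.03×10^6 s.
λ = C / τ = 7.68×10^6 / 1.03×10^6 = 7.47 W/(m²·K).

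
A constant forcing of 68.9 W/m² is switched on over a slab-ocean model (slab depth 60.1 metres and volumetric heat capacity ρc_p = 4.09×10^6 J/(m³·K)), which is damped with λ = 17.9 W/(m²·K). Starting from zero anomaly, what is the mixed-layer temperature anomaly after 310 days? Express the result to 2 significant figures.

3.3 K

Areal heat capacity C = ρc_p × D = 4.09×10^6 × 60.1 = 2.46×10^8 J/(m^2 K).
τ = C / λ = 2.46×10^8 / 17.9 = 1.37×10^7 s.
Equilibrium anomaly ΔT_eq = F / λ = 68.9 / 17.9 = 3.85 K.
t = 310 days = 2.68×10^7 s, so t/τ = 1.95.
ΔT(t) = ΔT_eq (1 − e^(−t/τ)) = 3.85 × (1 − e^−1.95) = 3.30 K.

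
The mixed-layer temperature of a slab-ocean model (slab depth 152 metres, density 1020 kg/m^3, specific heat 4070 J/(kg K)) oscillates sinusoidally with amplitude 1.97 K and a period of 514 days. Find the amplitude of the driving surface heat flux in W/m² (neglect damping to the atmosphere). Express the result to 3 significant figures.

176

Areal heat capacity C = ρ c_p D = 1020 × 4070 × 152 = 6.31×10^8 J m⁻² K⁻¹.
ω = 2π / 4.44×10^7 s = 1.41×10^-7 s⁻¹.
Cω = 6.31×10^8 × 1.41×10^-7 = 89.3 W/(m²·K).
F₀ = A × Cω = 1.97 × 89.3 = 176 W/m².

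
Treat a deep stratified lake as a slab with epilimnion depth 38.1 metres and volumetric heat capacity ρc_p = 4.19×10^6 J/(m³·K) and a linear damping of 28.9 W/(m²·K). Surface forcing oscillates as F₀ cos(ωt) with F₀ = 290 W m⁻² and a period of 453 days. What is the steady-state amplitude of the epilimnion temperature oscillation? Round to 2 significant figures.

7.5 K

Areal heat capacity C = ρc_p × D = 4.19×10^6 × 38.1 = 1.60×10^8 J/(m^2 K).
Angular frequency ω = 2π / T = 2π / 3.91×10^7 s = 1.61×10^-7 s⁻¹.
√((Cω)² + λ²) = √((25.6)² + 28.9²) = 38.6 W/(m²·K).
Amplitude A = F₀ / √((Cω)²+λ²) = 290 / 38.6 = 7.51 K.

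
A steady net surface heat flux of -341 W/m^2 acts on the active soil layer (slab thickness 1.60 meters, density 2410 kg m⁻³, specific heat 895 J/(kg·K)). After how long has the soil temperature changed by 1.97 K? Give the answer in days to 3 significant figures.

0.231 days

Areal heat capacity C = ρ c_p D = 2410 × 895 × 1.60 = 3.45×10^6 J m⁻² K⁻¹.
Time required: Δt = C ΔT / F = 3.45×10^6 × -1.97 / -341 = 19900 s.
In days: 19900 s / (86400 s/day) = 0.231 days.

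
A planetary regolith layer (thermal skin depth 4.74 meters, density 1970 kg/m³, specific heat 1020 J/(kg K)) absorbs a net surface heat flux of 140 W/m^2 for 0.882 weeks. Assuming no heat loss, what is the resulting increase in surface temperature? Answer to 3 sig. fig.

7.84 K

Areal heat capacity C = ρ c_p D = 1970 × 1020 × 4.74 = 9.52×10^6 J/(m²·K).
Net heat input Q = F Δt = 140 × (0.882 weeks × 6.048×10^5 s/week) = 7.47×10^7 J/m².
ΔT = Q / C = 7.47×10^7 / 9.52×10^6 = 7.84 K.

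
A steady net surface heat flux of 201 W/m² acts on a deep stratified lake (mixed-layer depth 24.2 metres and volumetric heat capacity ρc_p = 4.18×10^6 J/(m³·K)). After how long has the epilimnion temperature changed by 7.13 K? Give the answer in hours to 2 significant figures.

Areal heat capacity C = ρc_p × D = 4.18×10^6 × 24.2 = 1.01×10^8 J/(m^2 K).
Time required: Δt = C ΔT / F = 1.01×10^8 × 7.13 / 201 = 3.59×10^6 s.
In hours: 3.59×10^6 s / (3600 s/hour) = 997 hours.

1000 hours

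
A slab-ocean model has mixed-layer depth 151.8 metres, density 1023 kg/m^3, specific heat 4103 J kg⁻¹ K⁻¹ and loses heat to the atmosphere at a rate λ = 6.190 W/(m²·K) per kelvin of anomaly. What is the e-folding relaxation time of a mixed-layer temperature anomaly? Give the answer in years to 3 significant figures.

Areal heat capacity C = ρ c_p D = 1023 × 4103 × 151.8 = 6.37×10^8 J/(m²·K).
Relaxation time τ = C / λ = 6.37×10^8 / 6.190 = 1.03×10^8 s.
In years: 1.03×10^8 s / (3.156×10^7 s/year) = 3.26 years.

3.26 years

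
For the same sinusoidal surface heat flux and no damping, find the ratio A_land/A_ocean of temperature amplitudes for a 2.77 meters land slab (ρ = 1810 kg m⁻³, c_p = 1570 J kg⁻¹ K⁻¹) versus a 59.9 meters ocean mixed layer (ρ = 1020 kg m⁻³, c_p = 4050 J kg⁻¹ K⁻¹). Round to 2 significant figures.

C_ocean = 1020 × 4050 × 59.9 = 2.47×10^8 J/(m²·K).
C_land = 1810 × 1570 × 2.77 = 7.87×10^6 J/(m²·K).
Undamped amplitude ∝ 1/C, so A_land/A_ocean = C_ocean/C_land = 31.4.

31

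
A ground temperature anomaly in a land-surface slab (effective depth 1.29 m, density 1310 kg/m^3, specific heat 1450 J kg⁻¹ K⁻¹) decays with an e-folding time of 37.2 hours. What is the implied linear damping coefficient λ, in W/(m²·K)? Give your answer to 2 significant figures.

Areal heat capacity C = ρ c_p D = 1310 × 1450 × 1.29 = 2.45×10^6 J/(m^2 K).
τ = 37.2 hours = 1.34×10^5 s.
λ = C / τ = 2.45×10^6 / 1.34×10^5 = 18.3 W/(m²·K).

18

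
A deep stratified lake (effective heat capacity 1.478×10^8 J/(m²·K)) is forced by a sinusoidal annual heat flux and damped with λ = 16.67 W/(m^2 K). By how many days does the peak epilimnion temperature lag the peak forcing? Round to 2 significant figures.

Areal heat capacity C = 1.478×10^8 J/(m²·K) (given).
ω = 2π / 3.15×10^7 s = 1.99×10^-7 s⁻¹.
Phase lag φ = arctan(Cω/λ) = arctan(29.4/16.67) = 1.06 rad.
Time lag = φ / ω = 1.06 / 1.99×10^-7 = 5.30×10^6 s = 61.3 days.

61 days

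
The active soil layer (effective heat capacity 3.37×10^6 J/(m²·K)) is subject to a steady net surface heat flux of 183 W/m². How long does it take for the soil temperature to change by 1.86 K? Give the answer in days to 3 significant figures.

Areal heat capacity C = 3.37×10^6 J/(m²·K) (given).
Time required: Δt = C ΔT / F = 3.37×10^6 × 1.86 / 183 = 34300 s.
In days: 34300 s / (86400 s/day) = 0.396 days.

0.396 days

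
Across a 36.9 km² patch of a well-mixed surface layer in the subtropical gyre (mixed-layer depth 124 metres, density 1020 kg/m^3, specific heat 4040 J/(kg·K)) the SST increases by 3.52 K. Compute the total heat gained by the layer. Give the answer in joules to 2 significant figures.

Areal heat capacity C = ρ c_p D = 1020 × 4040 × 124 = 5.11×10^8 J m⁻² K⁻¹.
Heat per unit area: q = C ΔT = 5.11×10^8 × 3.52 = 1.80×10^9 J/m².
Total heat: Q = q × A = 1.80×10^9 × (36.9 × 10⁶ m²) = 6.64×10^16 J.

6.6×10^16 J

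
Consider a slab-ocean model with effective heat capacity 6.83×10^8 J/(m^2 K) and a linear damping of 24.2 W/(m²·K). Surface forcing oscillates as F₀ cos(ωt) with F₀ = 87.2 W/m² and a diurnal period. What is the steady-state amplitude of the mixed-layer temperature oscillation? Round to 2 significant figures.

0.0018 K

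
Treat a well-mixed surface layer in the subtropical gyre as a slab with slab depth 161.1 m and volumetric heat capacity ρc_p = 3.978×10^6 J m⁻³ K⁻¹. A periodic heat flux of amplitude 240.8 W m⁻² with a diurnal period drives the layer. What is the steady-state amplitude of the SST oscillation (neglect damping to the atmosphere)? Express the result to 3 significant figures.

0.00517 K

Areal heat capacity C = ρc_p × D = 3.978×10^6 × 161.1 = 6.41×10^8 J m⁻² K⁻¹.
Angular frequency ω = 2π / T = 2π / 86400 s = 7.27×10^-5 s⁻¹.
Cω = 6.41×10^8 × 7.27×10^-5 = 46600 W/(m²·K).
Amplitude A = F₀ / (Cω) = 240.8 / 46600 = 0.00517 K.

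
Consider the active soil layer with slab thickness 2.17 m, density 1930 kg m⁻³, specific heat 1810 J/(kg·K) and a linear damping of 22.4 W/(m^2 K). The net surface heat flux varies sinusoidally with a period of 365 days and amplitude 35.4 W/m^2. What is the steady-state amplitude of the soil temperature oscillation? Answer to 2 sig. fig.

1.6 K

Areal heat capacity C = ρ c_p D = 1930 × 1810 × 2.17 = 7.58×10^6 J/(m²·K).
Angular frequency ω = 2π / T = 2π / 3.15×10^7 s = 1.99×10^-7 s⁻¹.
√((Cω)² + λ²) = √((1.51)² + 22.4²) = 22.5 W/(m²·K).
Amplitude A = F₀ / √((Cω)²+λ²) = 35.4 / 22.5 = 1.58 K.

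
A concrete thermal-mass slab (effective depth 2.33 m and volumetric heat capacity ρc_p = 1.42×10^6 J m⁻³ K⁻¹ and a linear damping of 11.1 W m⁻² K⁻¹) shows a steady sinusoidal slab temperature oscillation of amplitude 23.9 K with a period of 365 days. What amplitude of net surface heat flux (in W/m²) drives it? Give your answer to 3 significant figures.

266

Areal heat capacity C = ρc_p × D = 1.42×10^6 × 2.33 = 3.31×10^6 J/(m^2 K).
ω = 2π / 3.15×10^7 s = 1.99×10^-7 s⁻¹.
√((Cω)² + λ²) = √((0.659)² + 11.1²) = 11.1 W/(m²·K).
F₀ = A × √((Cω)²+λ²) = 23.9 × 11.1 = 266 W/m².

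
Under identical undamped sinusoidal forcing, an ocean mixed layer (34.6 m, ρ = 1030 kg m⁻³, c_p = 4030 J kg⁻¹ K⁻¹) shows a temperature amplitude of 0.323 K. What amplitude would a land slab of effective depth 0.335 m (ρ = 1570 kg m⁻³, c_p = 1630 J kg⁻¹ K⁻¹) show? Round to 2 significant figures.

C_ocean = 1.44×10^8 J/(m²·K); C_land = 8.57×10^5 J/(m²·K).
A ∝ 1/C ⇒ A_land = A_ocean × C_ocean/C_land = 0.323 × 168 = 54.1 K.

54 K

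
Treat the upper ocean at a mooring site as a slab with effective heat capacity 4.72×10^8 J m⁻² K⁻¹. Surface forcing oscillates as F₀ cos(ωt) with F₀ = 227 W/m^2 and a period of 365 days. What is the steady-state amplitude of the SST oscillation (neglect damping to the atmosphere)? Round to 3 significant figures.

2.41 K

Areal heat capacity C = 4.72×10^8 J m⁻² K⁻¹ (given).
Angular frequency ω = 2π / T = 2π / 3.15×10^7 s = 1.99×10^-7 s⁻¹.
Cω = 4.72×10^8 × 1.99×10^-7 = 94.0 W/(m²·K).
Amplitude A = F₀ / (Cω) = 227 / 94.0 = 2.41 K.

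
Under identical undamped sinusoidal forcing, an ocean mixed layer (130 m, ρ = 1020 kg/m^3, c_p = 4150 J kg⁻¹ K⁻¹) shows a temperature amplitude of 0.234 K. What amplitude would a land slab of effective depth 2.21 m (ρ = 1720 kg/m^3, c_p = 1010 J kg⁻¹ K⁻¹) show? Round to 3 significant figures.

C_ocean = 5.50×10^8 J/(m²·K); C_land = 3.84×10^6 J/(m²·K).
A ∝ 1/C ⇒ A_land = A_ocean × C_ocean/C_land = 0.234 × 143 = 33.5 K.

33.5 K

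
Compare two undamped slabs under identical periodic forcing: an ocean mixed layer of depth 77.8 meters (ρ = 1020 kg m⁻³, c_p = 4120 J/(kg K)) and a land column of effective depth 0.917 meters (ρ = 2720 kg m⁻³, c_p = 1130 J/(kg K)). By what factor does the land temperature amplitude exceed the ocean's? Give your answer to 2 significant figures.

120

C_ocean = 1020 × 4120 × 77.8 = 3.27×10^8 J/(m²·K).
C_land = 2720 × 1130 × 0.917 = 2.82×10^6 J/(m²·K).
Undamped amplitude ∝ 1/C, so A_land/A_ocean = C_ocean/C_land = 116.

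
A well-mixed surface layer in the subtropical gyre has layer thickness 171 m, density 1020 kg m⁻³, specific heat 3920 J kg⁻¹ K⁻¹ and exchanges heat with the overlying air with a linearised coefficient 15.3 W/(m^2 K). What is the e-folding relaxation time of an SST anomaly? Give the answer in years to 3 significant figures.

1.42 years

Areal heat capacity C = ρ c_p D = 1020 × 3920 × 171 = 6.84×10^8 J/(m^2 K).
Relaxation time τ = C / λ = 6.84×10^8 / 15.3 = 4.47×10^7 s.
In years: 4.47×10^7 s / (3.156×10^7 s/year) = 1.42 years.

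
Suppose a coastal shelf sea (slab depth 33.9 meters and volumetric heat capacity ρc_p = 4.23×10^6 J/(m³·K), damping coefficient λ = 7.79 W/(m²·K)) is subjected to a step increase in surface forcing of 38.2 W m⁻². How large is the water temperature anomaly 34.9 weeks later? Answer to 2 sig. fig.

Areal heat capacity C = ρc_p × D = 4.23×10^6 × 33.9 = 1.43×10^8 J m⁻² K⁻¹.
τ = C / λ = 1.43×10^8 / 7.79 = 1.84×10^7 s.
Equilibrium anomaly ΔT_eq = F / λ = 38.2 / 7.79 = 4.90 K.
t = 34.9 weeks = 2.11×10^7 s, so t/τ = 1.15.
ΔT(t) = ΔT_eq (1 − e^(−t/τ)) = 4.90 × (1 − e^−1.15) = 3.35 K.

3.3 K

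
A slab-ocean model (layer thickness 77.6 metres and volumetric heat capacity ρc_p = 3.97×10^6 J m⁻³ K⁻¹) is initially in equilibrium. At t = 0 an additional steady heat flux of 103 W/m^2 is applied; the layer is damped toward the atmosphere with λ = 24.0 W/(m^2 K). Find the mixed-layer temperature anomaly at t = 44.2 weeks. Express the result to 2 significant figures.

Areal heat capacity C = ρc_p × D = 3.97×10^6 × 77.6 = 3.08×10^8 J/(m²·K).
τ = C / λ = 3.08×10^8 / 24.0 = 1.28×10^7 s.
Equilibrium anomaly ΔT_eq = F / λ = 103 / 24.0 = 4.29 K.
t = 44.2 weeks = 2.67×10^7 s, so t/τ = 2.08.
ΔT(t) = ΔT_eq (1 − e^(−t/τ)) = 4.29 × (1 − e^−2.08) = 3.76 K.

3.8 K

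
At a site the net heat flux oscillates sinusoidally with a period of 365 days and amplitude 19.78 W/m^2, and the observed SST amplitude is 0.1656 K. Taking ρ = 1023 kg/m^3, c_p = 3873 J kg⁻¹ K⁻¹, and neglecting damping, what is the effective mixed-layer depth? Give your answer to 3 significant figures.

ω = 2π / 3.15×10^7 s = 1.99×10^-7 s⁻¹.
Required C = F₀ / (A ω) = 19.78 / (0.1656 × 1.99×10^-7) = 6.00×10^8 J/(m²·K).
D = C / (ρ c_p) = 6.00×10^8 / (1023 × 3873) = 151 m.

151 m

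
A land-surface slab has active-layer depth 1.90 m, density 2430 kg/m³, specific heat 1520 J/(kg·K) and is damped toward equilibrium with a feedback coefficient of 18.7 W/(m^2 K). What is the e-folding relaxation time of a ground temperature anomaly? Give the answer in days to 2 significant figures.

4.3 days

Areal heat capacity C = ρ c_p D = 2430 × 1520 × 1.90 = 7.02×10^6 J/(m^2 K).
Relaxation time τ = C / λ = 7.02×10^6 / 18.7 = 3.75×10^5 s.
In days: 3.75×10^5 s / (86400 s/day) = 4.34 days.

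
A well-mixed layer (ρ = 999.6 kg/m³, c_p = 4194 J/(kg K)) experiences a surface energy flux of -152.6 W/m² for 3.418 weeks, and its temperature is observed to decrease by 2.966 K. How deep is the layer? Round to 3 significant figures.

25.4 m

Heat input Q = F Δt = -152.6 × 2.07×10^6 s = -3.15×10^8 J/m².
Required areal heat capacity C = Q / ΔT = 1.06×10^8 J/(m²·K).
Depth D = C / (ρ c_p) = 1.06×10^8 / (999.6 × 4194) = 25.4 m.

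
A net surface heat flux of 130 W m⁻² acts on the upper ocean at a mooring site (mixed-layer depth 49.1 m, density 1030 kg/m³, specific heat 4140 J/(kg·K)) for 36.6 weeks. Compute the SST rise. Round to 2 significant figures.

14 K

Areal heat capacity C = ρ c_p D = 1030 × 4140 × 49.1 = 2.09×10^8 J/(m^2 K).
Net heat input Q = F Δt = 130 × (36.6 weeks × 6.048×10^5 s/week) = 2.88×10^9 J/m².
ΔT = Q / C = 2.88×10^9 / 2.09×10^8 = 13.7 K.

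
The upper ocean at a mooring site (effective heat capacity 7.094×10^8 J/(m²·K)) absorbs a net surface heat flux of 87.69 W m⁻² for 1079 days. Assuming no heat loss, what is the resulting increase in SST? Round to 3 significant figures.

11.5 K

Areal heat capacity C = 7.094×10^8 J/(m²·K) (given).
Net heat input Q = F Δt = 87.69 × (1079 days × 86400 s/day) = 8.17×10^9 J/m².
ΔT = Q / C = 8.17×10^9 / 7.09×10^8 = 11.5 K.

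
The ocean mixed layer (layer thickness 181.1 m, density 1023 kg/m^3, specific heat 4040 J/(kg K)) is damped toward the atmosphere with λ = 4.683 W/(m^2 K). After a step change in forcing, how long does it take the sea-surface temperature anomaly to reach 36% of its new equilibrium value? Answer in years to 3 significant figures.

Areal heat capacity C = ρ c_p D = 1023 × 4040 × 181.1 = 7.48×10^8 J/(m²·K).
τ = C / λ = 7.48×10^8 / 4.683 = 1.60×10^8 s.
Fraction reached: 1 − e^(−t/τ) = 0.36 ⇒ t = −τ ln(1 − 0.36) = τ × 0.446.
t = 7.13×10^7 s = 2.26 years.

2.26 years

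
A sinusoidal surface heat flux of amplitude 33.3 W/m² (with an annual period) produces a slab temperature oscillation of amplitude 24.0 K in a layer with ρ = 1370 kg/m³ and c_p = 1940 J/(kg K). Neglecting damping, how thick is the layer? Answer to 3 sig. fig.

ω = 2π / 3.15×10^7 s = 1.99×10^-7 s⁻¹.
Required C = F₀ / (A ω) = 33.3 / (24.0 × 1.99×10^-7) = 6.96×10^6 J/(m²·K).
D = C / (ρ c_p) = 6.96×10^6 / (1370 × 1940) = 2.62 m.

2.62 m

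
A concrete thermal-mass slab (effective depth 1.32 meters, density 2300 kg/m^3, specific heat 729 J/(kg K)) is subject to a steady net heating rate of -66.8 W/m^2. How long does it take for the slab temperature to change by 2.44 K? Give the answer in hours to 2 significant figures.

Areal heat capacity C = ρ c_p D = 2300 × 729 × 1.32 = 2.21×10^6 J/(m^2 K).
Time required: Δt = C ΔT / F = 2.21×10^6 × -2.44 / -66.8 = 80800 s.
In hours: 80800 s / (3600 s/hour) = 22.5 hours.

22 hours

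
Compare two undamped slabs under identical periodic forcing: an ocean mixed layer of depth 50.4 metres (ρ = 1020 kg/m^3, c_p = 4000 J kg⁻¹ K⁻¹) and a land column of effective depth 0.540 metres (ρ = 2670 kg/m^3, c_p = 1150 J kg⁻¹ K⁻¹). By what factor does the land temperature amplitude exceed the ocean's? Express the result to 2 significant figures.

120

C_ocean = 1020 × 4000 × 50.4 = 2.06×10^8 J/(m²·K).
C_land = 2670 × 1150 × 0.540 = 1.66×10^6 J/(m²·K).
Undamped amplitude ∝ 1/C, so A_land/A_ocean = C_ocean/C_land = 124.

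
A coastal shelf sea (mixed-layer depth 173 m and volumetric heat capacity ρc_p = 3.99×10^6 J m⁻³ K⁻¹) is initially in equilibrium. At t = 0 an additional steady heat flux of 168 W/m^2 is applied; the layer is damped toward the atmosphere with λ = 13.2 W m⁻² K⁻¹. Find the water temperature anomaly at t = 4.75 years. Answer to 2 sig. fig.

12 K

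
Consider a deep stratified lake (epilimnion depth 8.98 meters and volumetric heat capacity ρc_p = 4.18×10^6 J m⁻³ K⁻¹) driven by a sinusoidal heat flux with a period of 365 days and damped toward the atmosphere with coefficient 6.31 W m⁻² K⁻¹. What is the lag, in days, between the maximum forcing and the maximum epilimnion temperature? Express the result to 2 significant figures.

Areal heat capacity C = ρc_p × D = 4.18×10^6 × 8.98 = 3.75×10^7 J/(m²·K).
ω = 2π / 3.15×10^7 s = 1.99×10^-7 s⁻¹.
Phase lag φ = arctan(Cω/λ) = arctan(7.48/6.31) = 0.870 rad.
Time lag = φ / ω = 0.870 / 1.99×10^-7 = 4.37×10^6 s = 50.5 days.

51 days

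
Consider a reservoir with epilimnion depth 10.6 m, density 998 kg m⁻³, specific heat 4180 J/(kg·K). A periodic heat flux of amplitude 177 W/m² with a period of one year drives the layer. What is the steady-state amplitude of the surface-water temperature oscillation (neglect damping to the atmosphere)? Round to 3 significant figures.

20.1 K

Areal heat capacity C = ρ c_p D = 998 × 4180 × 10.6 = 4.42×10^7 J/(m²·K).
Angular frequency ω = 2π / T = 2π / 3.15×10^7 s = 1.99×10^-7 s⁻¹.
Cω = 4.42×10^7 × 1.99×10^-7 = 8.81 W/(m²·K).
Amplitude A = F₀ / (Cω) = 177 / 8.81 = 20.1 K.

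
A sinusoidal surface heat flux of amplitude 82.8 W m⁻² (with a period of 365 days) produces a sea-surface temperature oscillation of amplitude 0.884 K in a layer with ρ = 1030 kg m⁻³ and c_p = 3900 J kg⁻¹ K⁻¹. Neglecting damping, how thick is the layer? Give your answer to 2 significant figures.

120 m

ω = 2π / 3.15×10^7 s = 1.99×10^-7 s⁻¹.
Required C = F₀ / (A ω) = 82.8 / (0.884 × 1.99×10^-7) = 4.70×10^8 J/(m²·K).
D = C / (ρ c_p) = 4.70×10^8 / (1030 × 3900) = 117 m.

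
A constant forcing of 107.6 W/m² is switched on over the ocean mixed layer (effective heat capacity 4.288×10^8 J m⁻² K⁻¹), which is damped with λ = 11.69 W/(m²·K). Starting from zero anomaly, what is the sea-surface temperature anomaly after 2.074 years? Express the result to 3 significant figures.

Areal heat capacity C = 4.288×10^8 J m⁻² K⁻¹ (given).
τ = C / λ = 4.29×10^8 / 11.69 = 3.67×10^7 s.
Equilibrium anomaly ΔT_eq = F / λ = 107.6 / 11.69 = 9.20 K.
t = 2.074 years = 6.55×10^7 s, so t/τ = 1.78.
ΔT(t) = ΔT_eq (1 − e^(−t/τ)) = 9.20 × (1 − e^−1.78) = 7.66 K.

7.66 K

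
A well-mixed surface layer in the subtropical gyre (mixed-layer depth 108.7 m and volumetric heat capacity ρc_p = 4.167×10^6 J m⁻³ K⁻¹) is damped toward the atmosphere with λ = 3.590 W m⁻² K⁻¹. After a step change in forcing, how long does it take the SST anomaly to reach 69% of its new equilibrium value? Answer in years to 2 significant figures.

Areal heat capacity C = ρc_p × D = 4.167×10^6 × 108.7 = 4.53×10^8 J/(m²·K).
τ = C / λ = 4.53×10^8 / 3.590 = 1.26×10^8 s.
Fraction reached: 1 − e^(−t/τ) = 0.69 ⇒ t = −τ ln(1 − 0.69) = τ × 1.17.
t = 1.48×10^8 s = 4.68 years.

4.7 years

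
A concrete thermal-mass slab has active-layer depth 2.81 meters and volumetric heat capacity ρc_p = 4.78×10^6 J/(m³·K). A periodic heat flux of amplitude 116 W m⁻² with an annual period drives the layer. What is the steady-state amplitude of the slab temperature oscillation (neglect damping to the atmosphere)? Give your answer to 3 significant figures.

43.3 K

Areal heat capacity C = ρc_p × D = 4.78×10^6 × 2.81 = 1.34×10^7 J/(m²·K).
Angular frequency ω = 2π / T = 2π / 3.15×10^7 s = 1.99×10^-7 s⁻¹.
Cω = 1.34×10^7 × 1.99×10^-7 = 2.68 W/(m²·K).
Amplitude A = F₀ / (Cω) = 116 / 2.68 = 43.3 K.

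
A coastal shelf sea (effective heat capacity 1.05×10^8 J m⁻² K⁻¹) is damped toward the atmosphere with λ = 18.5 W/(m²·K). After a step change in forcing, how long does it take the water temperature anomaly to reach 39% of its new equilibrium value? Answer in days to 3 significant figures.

Areal heat capacity C = 1.05×10^8 J m⁻² K⁻¹ (given).
τ = C / λ = 1.05×10^8 / 18.5 = 5.68×10^6 s.
Fraction reached: 1 − e^(−t/τ) = 0.39 ⇒ t = −τ ln(1 − 0.39) = τ × 0.494.
t = 2.81×10^6 s = 32.5 days.

32.5 days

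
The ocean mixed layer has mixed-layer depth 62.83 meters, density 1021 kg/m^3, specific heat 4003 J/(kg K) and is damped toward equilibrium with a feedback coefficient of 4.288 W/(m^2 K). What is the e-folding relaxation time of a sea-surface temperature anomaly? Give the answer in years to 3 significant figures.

1.90 years

Areal heat capacity C = ρ c_p D = 1021 × 4003 × 62.83 = 2.57×10^8 J m⁻² K⁻¹.
Relaxation time τ = C / λ = 2.57×10^8 / 4.288 = 5.99×10^7 s.
In years: 5.99×10^7 s / (3.156×10^7 s/year) = 1.90 years.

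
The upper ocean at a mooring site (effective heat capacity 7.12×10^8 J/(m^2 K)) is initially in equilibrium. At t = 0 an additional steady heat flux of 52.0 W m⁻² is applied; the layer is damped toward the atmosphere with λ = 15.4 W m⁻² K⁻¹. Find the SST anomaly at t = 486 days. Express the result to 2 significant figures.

Areal heat capacity C = 7.12×10^8 J/(m^2 K) (given).
τ = C / λ = 7.12×10^8 / 15.4 = 4.62×10^7 s.
Equilibrium anomaly ΔT_eq = F / λ = 52.0 / 15.4 = 3.38 K.
t = 486 days = 4.20×10^7 s, so t/τ = 0.908.
ΔT(t) = ΔT_eq (1 − e^(−t/τ)) = 3.38 × (1 − e^−0.908) = 2.02 K.

2.0 K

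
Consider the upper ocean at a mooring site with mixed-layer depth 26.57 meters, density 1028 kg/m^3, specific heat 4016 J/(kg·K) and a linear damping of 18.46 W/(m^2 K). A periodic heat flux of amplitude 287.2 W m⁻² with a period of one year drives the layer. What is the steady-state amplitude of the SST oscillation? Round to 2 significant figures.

10 K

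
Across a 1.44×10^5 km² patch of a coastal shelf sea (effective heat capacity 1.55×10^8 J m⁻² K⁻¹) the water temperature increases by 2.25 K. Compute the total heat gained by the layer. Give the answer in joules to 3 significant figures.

5.02×10^19 J

Areal heat capacity C = 1.55×10^8 J m⁻² K⁻¹ (given).
Heat per unit area: q = C ΔT = 1.55×10^8 × 2.25 = 3.49×10^8 J/m².
Total heat: Q = q × A = 3.49×10^8 × (1.44×10^5 × 10⁶ m²) = 5.02×10^19 J.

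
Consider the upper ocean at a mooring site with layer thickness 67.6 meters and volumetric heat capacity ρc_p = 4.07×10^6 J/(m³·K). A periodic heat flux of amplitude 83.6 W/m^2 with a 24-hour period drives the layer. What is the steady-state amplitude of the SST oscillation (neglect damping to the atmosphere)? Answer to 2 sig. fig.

0.0042 K

Areal heat capacity C = ρc_p × D = 4.07×10^6 × 67.6 = 2.75×10^8 J m⁻² K⁻¹.
Angular frequency ω = 2π / T = 2π / 86400 s = 7.27×10^-5 s⁻¹.
Cω = 2.75×10^8 × 7.27×10^-5 = 20000 W/(m²·K).
Amplitude A = F₀ / (Cω) = 83.6 / 20000 = 0.00418 K.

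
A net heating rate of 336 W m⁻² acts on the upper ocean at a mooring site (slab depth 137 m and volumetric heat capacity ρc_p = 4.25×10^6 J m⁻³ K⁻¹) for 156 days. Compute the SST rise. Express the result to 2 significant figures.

7.8 K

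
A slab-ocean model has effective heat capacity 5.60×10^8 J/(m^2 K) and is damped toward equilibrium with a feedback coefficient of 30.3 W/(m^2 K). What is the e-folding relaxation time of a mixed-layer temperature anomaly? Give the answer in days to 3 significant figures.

214 days

Areal heat capacity C = 5.60×10^8 J/(m^2 K) (given).
Relaxation time τ = C / λ = 5.60×10^8 / 30.3 = 1.85×10^7 s.
In days: 1.85×10^7 s / (86400 s/day) = 214 days.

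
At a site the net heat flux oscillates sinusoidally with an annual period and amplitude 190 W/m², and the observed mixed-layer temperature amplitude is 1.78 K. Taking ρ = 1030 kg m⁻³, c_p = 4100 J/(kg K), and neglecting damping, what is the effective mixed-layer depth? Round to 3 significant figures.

127 m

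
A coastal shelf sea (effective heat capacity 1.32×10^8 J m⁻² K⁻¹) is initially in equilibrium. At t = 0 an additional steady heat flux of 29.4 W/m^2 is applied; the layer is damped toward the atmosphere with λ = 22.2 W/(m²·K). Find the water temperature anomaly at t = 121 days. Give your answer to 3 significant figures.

1.10 K

Areal heat capacity C = 1.32×10^8 J m⁻² K⁻¹ (given).
τ = C / λ = 1.32×10^8 / 22.2 = 5.95×10^6 s.
Equilibrium anomaly ΔT_eq = F / λ = 29.4 / 22.2 = 1.32 K.
t = 121 days = 1.05×10^7 s, so t/τ = 1.76.
ΔT(t) = ΔT_eq (1 − e^(−t/τ)) = 1.32 × (1 − e^−1.76) = 1.10 K.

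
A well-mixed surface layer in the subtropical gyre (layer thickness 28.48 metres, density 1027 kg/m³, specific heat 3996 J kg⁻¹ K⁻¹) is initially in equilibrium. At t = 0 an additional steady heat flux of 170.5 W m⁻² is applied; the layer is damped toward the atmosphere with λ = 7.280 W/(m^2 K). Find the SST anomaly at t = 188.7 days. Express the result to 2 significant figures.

Areal heat capacity C = ρ c_p D = 1027 × 3996 × 28.48 = 1.17×10^8 J/(m^2 K).
τ = C / λ = 1.17×10^8 / 7.280 = 1.61×10^7 s.
Equilibrium anomaly ΔT_eq = F / λ = 170.5 / 7.280 = 23.4 K.
t = 188.7 days = 1.63×10^7 s, so t/τ = 1.02.
ΔT(t) = ΔT_eq (1 − e^(−t/τ)) = 23.4 × (1 − e^−1.02) = 14.9 K.

15 K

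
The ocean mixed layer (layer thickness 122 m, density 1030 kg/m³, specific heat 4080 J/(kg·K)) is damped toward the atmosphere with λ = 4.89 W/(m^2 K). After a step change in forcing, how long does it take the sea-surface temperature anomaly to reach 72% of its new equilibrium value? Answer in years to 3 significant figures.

4.23 years

Areal heat capacity C = ρ c_p D = 1030 × 4080 × 122 = 5.13×10^8 J m⁻² K⁻¹.
τ = C / λ = 5.13×10^8 / 4.89 = 1.05×10^8 s.
Fraction reached: 1 − e^(−t/τ) = 0.72 ⇒ t = −τ ln(1 − 0.72) = τ × 1.27.
t = 1.33×10^8 s = 4.23 years.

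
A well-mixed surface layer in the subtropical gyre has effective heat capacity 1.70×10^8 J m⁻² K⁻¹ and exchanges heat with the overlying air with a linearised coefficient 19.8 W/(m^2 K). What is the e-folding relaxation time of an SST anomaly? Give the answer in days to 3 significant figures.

Areal heat capacity C = 1.70×10^8 J m⁻² K⁻¹ (given).
Relaxation time τ = C / λ = 1.70×10^8 / 19.8 = 8.59×10^6 s.
In days: 8.59×10^6 s / (86400 s/day) = 99.4 days.

99.4 days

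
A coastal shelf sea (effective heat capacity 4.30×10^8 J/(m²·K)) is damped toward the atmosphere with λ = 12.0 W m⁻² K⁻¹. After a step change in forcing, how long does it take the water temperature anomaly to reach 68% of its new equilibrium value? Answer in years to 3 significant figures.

1.29 years

Areal heat capacity C = 4.30×10^8 J/(m²·K) (given).
τ = C / λ = 4.30×10^8 / 12.0 = 3.58×10^7 s.
Fraction reached: 1 − e^(−t/τ) = 0.68 ⇒ t = −τ ln(1 − 0.68) = τ × 1.14.
t = 4.08×10^7 s = 1.29 years.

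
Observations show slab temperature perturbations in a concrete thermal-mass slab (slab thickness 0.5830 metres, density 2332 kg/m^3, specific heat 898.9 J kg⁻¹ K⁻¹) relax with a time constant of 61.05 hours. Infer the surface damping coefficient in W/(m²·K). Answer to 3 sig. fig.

Areal heat capacity C = ρ c_p D = 2332 × 898.9 × 0.5830 = 1.22×10^6 J/(m²·K).
τ = 61.05 hours = 2.20×10^5 s.
λ = C / τ = 1.22×10^6 / 2.20×10^5 = 5.56 W/(m²·K).

5.56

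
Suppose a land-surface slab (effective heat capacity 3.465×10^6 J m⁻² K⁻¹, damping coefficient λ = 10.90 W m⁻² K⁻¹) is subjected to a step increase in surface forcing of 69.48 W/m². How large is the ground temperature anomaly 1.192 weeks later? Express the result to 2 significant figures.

Areal heat capacity C = 3.465×10^6 J m⁻² K⁻¹ (given).
τ = C / λ = 3.46×10^6 / 10.90 = 3.18×10^5 s.
Equilibrium anomaly ΔT_eq = F / λ = 69.48 / 10.90 = 6.37 K.
t = 1.192 weeks = 7.21×10^5 s, so t/τ = 2.27.
ΔT(t) = ΔT_eq (1 − e^(−t/τ)) = 6.37 × (1 − e^−2.27) = 5.71 K.

5.7 K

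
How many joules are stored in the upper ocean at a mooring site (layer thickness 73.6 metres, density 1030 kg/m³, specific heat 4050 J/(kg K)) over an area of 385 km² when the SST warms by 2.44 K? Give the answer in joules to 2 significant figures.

2.9×10^17 J

Areal heat capacity C = ρ c_p D = 1030 × 4050 × 73.6 = 3.07×10^8 J m⁻² K⁻¹.
Heat per unit area: q = C ΔT = 3.07×10^8 × 2.44 = 7.49×10^8 J/m².
Total heat: Q = q × A = 7.49×10^8 × (385 × 10⁶ m²) = 2.88×10^17 J.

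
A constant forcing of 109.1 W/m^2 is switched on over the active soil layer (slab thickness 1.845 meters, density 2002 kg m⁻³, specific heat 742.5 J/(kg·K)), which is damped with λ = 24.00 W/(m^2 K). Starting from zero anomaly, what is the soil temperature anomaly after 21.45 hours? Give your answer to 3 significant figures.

Areal heat capacity C = ρ c_p D = 2002 × 742.5 × 1.845 = 2.74×10^6 J/(m^2 K).
τ = C / λ = 2.74×10^6 / 24.00 = 1.14×10^5 s.
Equilibrium anomaly ΔT_eq = F / λ = 109.1 / 24.00 = 4.55 K.
t = 21.45 hours = 77200 s, so t/τ = 0.676.
ΔT(t) = ΔT_eq (1 − e^(−t/τ)) = 4.55 × (1 − e^−0.676) = 2.23 K.

2.23 K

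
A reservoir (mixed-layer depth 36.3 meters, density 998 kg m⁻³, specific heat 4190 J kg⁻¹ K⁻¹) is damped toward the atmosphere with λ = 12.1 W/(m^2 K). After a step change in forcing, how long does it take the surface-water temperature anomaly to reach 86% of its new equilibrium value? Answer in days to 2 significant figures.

290 days

Areal heat capacity C = ρ c_p D = 998 × 4190 × 36.3 = 1.52×10^8 J/(m²·K).
τ = C / λ = 1.52×10^8 / 12.1 = 1.25×10^7 s.
Fraction reached: 1 − e^(−t/τ) = 0.86 ⇒ t = −τ ln(1 − 0.86) = τ × 1.97.
t = 2.47×10^7 s = 285 days.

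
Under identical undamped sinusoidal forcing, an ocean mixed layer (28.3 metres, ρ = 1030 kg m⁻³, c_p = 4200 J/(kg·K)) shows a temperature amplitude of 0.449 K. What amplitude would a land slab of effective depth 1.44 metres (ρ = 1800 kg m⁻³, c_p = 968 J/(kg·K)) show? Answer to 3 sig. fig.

C_ocean = 1.22×10^8 J/(m²·K); C_land = 2.51×10^6 J/(m²·K).
A ∝ 1/C ⇒ A_land = A_ocean × C_ocean/C_land = 0.449 × 48.8 = 21.9 K.

21.9 K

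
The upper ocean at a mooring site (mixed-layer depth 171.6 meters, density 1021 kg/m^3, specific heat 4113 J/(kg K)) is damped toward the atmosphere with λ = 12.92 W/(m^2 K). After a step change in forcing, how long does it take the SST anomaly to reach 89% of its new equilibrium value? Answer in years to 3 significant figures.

Areal heat capacity C = ρ c_p D = 1021 × 4113 × 171.6 = 7.21×10^8 J/(m²·K).
τ = C / λ = 7.21×10^8 / 12.92 = 5.58×10^7 s.
Fraction reached: 1 − e^(−t/τ) = 0.89 ⇒ t = −τ ln(1 − 0.89) = τ × 2.21.
t = 1.23×10^8 s = 3.90 years.

3.90 years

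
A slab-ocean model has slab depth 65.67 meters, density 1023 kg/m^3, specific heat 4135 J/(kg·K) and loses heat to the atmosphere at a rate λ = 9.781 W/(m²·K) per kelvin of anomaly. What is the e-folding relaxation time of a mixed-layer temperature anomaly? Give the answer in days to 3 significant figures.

Areal heat capacity C = ρ c_p D = 1023 × 4135 × 65.67 = 2.78×10^8 J m⁻² K⁻¹.
Relaxation time τ = C / λ = 2.78×10^8 / 9.781 = 2.84×10^7 s.
In days: 2.84×10^7 s / (86400 s/day) = 329 days.

329 days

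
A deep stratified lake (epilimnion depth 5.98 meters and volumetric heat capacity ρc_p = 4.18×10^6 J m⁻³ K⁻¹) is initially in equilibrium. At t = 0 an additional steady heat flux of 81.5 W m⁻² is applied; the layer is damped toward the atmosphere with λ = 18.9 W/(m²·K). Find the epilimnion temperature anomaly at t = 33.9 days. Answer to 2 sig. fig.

Areal heat capacity C = ρc_p × D = 4.18×10^6 × 5.98 = 2.50×10^7 J/(m^2 K).
τ = C / λ = 2.50×10^7 / 18.9 = 1.32×10^6 s.
Equilibrium anomaly ΔT_eq = F / λ = 81.5 / 18.9 = 4.31 K.
t = 33.9 days = 2.93×10^6 s, so t/τ = 2.21.
ΔT(t) = ΔT_eq (1 − e^(−t/τ)) = 4.31 × (1 − e^−2.21) = 3.84 K.

3.8 K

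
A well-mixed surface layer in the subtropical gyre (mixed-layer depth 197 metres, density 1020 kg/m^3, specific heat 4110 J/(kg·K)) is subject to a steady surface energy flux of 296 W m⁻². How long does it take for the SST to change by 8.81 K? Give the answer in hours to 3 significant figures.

6830 hours

Areal heat capacity C = ρ c_p D = 1020 × 4110 × 197 = 8.26×10^8 J m⁻² K⁻¹.
Time required: Δt = C ΔT / F = 8.26×10^8 × 8.81 / 296 = 2.46×10^7 s.
In hours: 2.46×10^7 s / (3600 s/hour) = 6830 hours.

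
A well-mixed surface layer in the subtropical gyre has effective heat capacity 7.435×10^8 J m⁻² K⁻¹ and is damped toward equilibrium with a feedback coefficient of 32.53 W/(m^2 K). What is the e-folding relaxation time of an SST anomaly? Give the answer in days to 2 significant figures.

Areal heat capacity C = 7.435×10^8 J m⁻² K⁻¹ (given).
Relaxation time τ = C / λ = 7.43×10^8 / 32.53 = 2.29×10^7 s.
In days: 2.29×10^7 s / (86400 s/day) = 265 days.

260 days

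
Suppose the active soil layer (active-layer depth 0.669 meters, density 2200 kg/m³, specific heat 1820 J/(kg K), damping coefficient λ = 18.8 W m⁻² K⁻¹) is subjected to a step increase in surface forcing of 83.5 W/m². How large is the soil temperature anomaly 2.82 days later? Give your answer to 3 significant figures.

Areal heat capacity C = ρ c_p D = 2200 × 1820 × 0.669 = 2.68×10^6 J/(m^2 K).
τ = C / λ = 2.68×10^6 / 18.8 = 1.42×10^5 s.
Equilibrium anomaly ΔT_eq = F / λ = 83.5 / 18.8 = 4.44 K.
t = 2.82 days = 2.44×10^5 s, so t/τ = 1.71.
ΔT(t) = ΔT_eq (1 − e^(−t/τ)) = 4.44 × (1 − e^−1.71) = 3.64 K.

3.64 K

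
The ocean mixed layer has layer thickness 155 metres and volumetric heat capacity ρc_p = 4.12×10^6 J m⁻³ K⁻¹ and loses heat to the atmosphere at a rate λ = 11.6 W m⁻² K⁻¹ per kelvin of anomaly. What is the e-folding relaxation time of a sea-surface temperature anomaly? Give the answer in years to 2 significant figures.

Areal heat capacity C = ρc_p × D = 4.12×10^6 × 155 = 6.39×10^8 J/(m^2 K).
Relaxation time τ = C / λ = 6.39×10^8 / 11.6 = 5.51×10^7 s.
In years: 5.51×10^7 s / (3.156×10^7 s/year) = 1.74 years.

1.7 years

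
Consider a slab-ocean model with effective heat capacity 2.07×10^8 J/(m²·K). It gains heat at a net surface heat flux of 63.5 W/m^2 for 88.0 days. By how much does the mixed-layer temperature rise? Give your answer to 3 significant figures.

2.33 K

Areal heat capacity C = 2.07×10^8 J/(m²·K) (given).
Net heat input Q = F Δt = 63.5 × (88.0 days × 86400 s/day) = 4.83×10^8 J/m².
ΔT = Q / C = 4.83×10^8 / 2.07×10^8 = 2.33 K.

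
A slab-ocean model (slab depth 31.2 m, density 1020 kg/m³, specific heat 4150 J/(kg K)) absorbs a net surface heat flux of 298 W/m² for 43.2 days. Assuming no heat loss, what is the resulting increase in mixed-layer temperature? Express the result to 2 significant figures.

8.4 K

Areal heat capacity C = ρ c_p D = 1020 × 4150 × 31.2 = 1.32×10^8 J/(m²·K).
Net heat input Q = F Δt = 298 × (43.2 days × 86400 s/day) = 1.11×10^9 J/m².
ΔT = Q / C = 1.11×10^9 / 1.32×10^8 = 8.42 K.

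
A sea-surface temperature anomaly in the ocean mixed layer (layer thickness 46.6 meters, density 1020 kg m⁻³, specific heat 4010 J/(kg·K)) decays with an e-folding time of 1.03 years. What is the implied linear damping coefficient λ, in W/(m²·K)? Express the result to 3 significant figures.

5.86

Areal heat capacity C = ρ c_p D = 1020 × 4010 × 46.6 = 1.91×10^8 J m⁻² K⁻¹.
τ = 1.03 years = 3.25×10^7 s.
λ = C / τ = 1.91×10^8 / 3.25×10^7 = 5.86 W/(m²·K).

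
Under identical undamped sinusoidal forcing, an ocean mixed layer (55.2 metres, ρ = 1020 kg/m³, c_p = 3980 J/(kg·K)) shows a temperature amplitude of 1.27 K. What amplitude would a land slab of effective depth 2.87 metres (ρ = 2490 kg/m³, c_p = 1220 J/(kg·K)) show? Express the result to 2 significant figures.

C_ocean = 2.24×10^8 J/(m²·K); C_land = 8.72×10^6 J/(m²·K).
A ∝ 1/C ⇒ A_land = A_ocean × C_ocean/C_land = 1.27 × 25.7 = 32.6 K.

33 K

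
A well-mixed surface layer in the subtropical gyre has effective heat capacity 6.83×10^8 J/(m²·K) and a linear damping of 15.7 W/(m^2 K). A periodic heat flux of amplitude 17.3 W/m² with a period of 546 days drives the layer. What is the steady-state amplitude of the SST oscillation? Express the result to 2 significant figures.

0.19 K

Areal heat capacity C = 6.83×10^8 J/(m²·K) (given).
Angular frequency ω = 2π / T = 2π / 4.72×10^7 s = 1.33×10^-7 s⁻¹.
√((Cω)² + λ²) = √((91.0)² + 15.7²) = 92.3 W/(m²·K).
Amplitude A = F₀ / √((Cω)²+λ²) = 17.3 / 92.3 = 0.187 K.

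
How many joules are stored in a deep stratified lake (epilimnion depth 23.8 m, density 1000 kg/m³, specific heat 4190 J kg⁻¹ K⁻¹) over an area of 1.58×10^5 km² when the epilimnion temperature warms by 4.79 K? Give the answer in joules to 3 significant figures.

Areal heat capacity C = ρ c_p D = 1000 × 4190 × 23.8 = 9.97×10^7 J/(m²·K).
Heat per unit area: q = C ΔT = 9.97×10^7 × 4.79 = 4.78×10^8 J/m².
Total heat: Q = q × A = 4.78×10^8 × (1.58×10^5 × 10⁶ m²) = 7.55×10^19 J.

7.55×10^19 J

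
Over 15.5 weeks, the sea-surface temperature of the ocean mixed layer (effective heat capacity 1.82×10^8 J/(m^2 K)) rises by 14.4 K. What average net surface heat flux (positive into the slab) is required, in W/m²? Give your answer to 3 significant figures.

280

Areal heat capacity C = 1.82×10^8 J/(m^2 K) (given).
Required heat per unit area: Q = C ΔT = 1.82×10^8 × 14.4 = 2.62×10^9 J/m².
Flux F = Q / Δt = 2.62×10^9 / 9.37×10^6 s = 280 W/m².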